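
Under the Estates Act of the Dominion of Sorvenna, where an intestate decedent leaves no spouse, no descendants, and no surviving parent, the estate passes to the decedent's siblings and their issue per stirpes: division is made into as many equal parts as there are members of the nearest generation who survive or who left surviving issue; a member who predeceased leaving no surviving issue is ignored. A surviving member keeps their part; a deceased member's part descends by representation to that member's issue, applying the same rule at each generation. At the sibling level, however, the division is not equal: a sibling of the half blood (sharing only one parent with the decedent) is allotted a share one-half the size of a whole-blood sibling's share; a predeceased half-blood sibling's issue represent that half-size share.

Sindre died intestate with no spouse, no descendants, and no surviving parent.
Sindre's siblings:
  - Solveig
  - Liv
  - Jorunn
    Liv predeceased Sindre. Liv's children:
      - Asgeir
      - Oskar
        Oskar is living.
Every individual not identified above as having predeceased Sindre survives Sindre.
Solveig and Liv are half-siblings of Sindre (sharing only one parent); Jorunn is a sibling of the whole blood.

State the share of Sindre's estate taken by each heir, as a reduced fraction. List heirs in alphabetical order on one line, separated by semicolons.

No spouse, descendants, or parent survives, so the estate passes to Sindre's siblings per stirpes.
Half-blood siblings count for one-half the weight of whole-blood siblings at the initial division.
Dividing 1 in proportion to weights (total weight 2): Solveig (weight 1/2) → 1/4; Liv (weight 1/2) → 1/4; Jorunn (weight 1) → 1/2.
Solveig is living and takes 1/4.
Liv predeceased; the 1/4 allotted to Liv's branch passes to Liv's issue by representation.
The 1/4 is divided into 2 equal shares of 1/8 among Asgeir, Oskar.
Asgeir is living and takes 1/8.
Oskar is living and takes 1/8.
Jorunn is living and takes 1/2.

Asgeir 1/8; Jorunn 1/2; Oskar 1/8; Solveig 1/4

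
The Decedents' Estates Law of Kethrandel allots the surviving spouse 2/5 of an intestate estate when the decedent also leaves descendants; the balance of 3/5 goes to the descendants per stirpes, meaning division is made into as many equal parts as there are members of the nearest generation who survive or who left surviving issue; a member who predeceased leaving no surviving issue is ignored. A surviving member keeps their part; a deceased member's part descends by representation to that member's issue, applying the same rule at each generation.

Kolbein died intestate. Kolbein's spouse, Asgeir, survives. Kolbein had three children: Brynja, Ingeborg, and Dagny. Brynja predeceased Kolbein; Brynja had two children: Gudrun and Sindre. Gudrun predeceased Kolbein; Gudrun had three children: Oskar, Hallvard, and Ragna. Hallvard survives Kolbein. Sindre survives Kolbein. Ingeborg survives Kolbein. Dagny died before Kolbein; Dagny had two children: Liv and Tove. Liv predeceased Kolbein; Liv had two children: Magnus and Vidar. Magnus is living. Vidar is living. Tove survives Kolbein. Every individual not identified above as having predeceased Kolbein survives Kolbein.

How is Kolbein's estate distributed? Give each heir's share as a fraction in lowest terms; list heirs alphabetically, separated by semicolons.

Asgeir, as surviving spouse, takes 2/5.
The remaining 3/5 passes to Kolbein's descendants per stirpes.
The 3/5 is divided into 3 equal shares of 1/5 among Brynja, Ingeborg, Dagny.
Brynja predeceased; the 1/5 allotted to Brynja's branch passes to Brynja's issue by representation.
The 1/5 is divided into 2 equal shares of 1/10 among Gudrun, Sindre.
Gudrun predeceased; the 1/10 allotted to Gudrun's branch passes to Gudrun's issue by representation.
The 1/10 is divided into 3 equal shares of 1/30 among Oskar, Hallvard, Ragna.
Oskar is living and takes 1/30.
Hallvard is living and takes 1/30.
Ragna is living and takes 1/30.
Sindre is living and takes 1/10.
Ingeborg is living and takes 1/5.
Dagny predeceased; the 1/5 allotted to Dagny's branch passes to Dagny's issue by representation.
The 1/5 is divided into 2 equal shares of 1/10 among Liv, Tove.
Liv predeceased; the 1/10 allotted to Liv's branch passes to Liv's issue by representation.
The 1/10 is divided into 2 equal shares of 1/20 among Magnus, Vidar.
Magnus is living and takes 1/20.
Vidar is living and takes 1/20.
Tove is living and takes 1/10.

Asgeir 2/5; Hallvard 1/30; Ingeborg 1/5; Magnus 1/20; Oskar 1/30; Ragna 1/30; Sindre 1/10; Tove 1/10; Vidar 1/20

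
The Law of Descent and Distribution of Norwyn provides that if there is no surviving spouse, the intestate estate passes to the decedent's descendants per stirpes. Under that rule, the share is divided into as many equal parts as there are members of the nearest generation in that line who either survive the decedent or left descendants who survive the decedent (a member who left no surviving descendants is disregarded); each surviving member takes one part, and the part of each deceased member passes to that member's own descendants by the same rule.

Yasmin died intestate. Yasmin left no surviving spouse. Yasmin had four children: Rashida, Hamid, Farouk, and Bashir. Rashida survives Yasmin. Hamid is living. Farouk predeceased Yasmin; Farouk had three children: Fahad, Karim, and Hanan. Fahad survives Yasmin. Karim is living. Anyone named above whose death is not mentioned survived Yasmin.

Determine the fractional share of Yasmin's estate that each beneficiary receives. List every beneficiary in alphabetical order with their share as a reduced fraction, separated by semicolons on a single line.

There is no surviving spouse, so the entire estate passes to Yasmin's descendants per stirpes.
The estate is divided into 4 equal shares of 1/4 among Rashida, Hamid, Farouk, Bashir.
Rashida is living and takes 1/4.
Hamid is living and takes 1/4.
Farouk predeceased; the 1/4 allotted to Farouk's branch passes to Farouk's issue by representation.
The 1/4 is divided into 3 equal shares of 1/12 among Fahad, Karim, Hanan.
Fahad is living and takes 1/12.
Karim is living and takes 1/12.
Hanan is living and takes 1/12.
Bashir is living and takes 1/4.

Bashir 1/4; Fahad 1/12; Hamid 1/4; Hanan 1/12; Karim 1/12; Rashida 1/4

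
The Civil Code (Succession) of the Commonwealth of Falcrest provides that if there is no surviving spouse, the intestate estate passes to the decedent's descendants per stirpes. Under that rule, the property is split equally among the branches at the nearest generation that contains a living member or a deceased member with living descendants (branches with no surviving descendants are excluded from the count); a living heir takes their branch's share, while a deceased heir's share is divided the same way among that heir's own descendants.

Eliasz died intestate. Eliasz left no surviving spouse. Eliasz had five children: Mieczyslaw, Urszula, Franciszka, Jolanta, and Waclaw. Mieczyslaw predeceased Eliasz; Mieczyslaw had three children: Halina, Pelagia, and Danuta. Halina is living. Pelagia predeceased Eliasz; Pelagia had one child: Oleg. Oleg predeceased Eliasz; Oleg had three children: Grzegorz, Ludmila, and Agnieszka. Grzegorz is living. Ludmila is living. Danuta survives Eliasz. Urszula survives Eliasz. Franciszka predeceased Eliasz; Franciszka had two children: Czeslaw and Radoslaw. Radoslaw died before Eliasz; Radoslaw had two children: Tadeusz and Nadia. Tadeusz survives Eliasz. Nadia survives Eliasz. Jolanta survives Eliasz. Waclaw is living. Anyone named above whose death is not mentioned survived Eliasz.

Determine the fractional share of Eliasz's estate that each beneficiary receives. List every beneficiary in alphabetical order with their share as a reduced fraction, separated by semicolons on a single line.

Agnieszka 1/45; Czeslaw 1/10; Danuta 1/15; Grzegorz 1/45; Halina 1/15; Jolanta 1/5; Ludmila 1/45; Nadia 1/20; Tadeusz 1/20; Urszula 1/5; Waclaw 1/5

There is no surviving spouse, so the entire estate passes to Eliasz's descendants per stirpes.
The estate is divided into 5 equal shares of 1/5 among Mieczyslaw, Urszula, Franciszka, Jolanta, Waclaw.
Mieczyslaw predeceased; the 1/5 allotted to Mieczyslaw's branch passes to Mieczyslaw's issue by representation.
The 1/5 is divided into 3 equal shares of 1/15 among Halina, Pelagia, Danuta.
Halina is living and takes 1/15.
Pelagia predeceased; the 1/15 allotted to Pelagia's branch passes to Pelagia's issue by representation.
Oleg's line is the sole branch at this level, so the full 1/15 passes to Oleg's issue by representation.
The 1/15 is divided into 3 equal shares of 1/45 among Grzegorz, Ludmila, Agnieszka.
Grzegorz is living and takes 1/45.
Ludmila is living and takes 1/45.
Agnieszka is living and takes 1/45.
Danuta is living and takes 1/15.
Urszula is living and takes 1/5.
Franciszka predeceased; the 1/5 allotted to Franciszka's branch passes to Franciszka's issue by representation.
The 1/5 is divided into 2 equal shares of 1/10 among Czeslaw, Radoslaw.
Czeslaw is living and takes 1/10.
Radoslaw predeceased; the 1/10 allotted to Radoslaw's branch passes to Radoslaw's issue by representation.
The 1/10 is divided into 2 equal shares of 1/20 among Tadeusz, Nadia.
Tadeusz is living and takes 1/20.
Nadia is living and takes 1/20.
Jolanta is living and takes 1/5.
Waclaw is living and takes 1/5.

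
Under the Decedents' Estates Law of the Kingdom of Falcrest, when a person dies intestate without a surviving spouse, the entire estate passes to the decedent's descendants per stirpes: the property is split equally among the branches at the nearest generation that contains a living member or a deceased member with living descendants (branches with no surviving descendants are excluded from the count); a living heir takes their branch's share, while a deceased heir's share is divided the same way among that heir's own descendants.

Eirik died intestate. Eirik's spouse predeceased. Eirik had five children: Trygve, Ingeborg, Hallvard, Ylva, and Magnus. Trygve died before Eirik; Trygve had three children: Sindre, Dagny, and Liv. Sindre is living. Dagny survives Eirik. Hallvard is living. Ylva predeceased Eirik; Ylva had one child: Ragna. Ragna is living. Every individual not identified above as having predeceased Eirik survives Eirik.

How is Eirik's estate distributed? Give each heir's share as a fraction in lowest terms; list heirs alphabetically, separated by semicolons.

There is no surviving spouse, so the entire estate passes to Eirik's descendants per stirpes.
The estate is divided into 5 equal shares of 1/5 among Trygve, Ingeborg, Hallvard, Ylva, Magnus.
Trygve predeceased; the 1/5 allotted to Trygve's branch passes to Trygve's issue by representation.
The 1/5 is divided into 3 equal shares of 1/15 among Sindre, Dagny, Liv.
Sindre is living and takes 1/15.
Dagny is living and takes 1/15.
Liv is living and takes 1/15.
Ingeborg is living and takes 1/5.
Hallvard is living and takes 1/5.
Ylva predeceased; the 1/5 allotted to Ylva's branch passes to Ylva's issue by representation.
Ragna is the sole taker at this level and receives the full 1/5.
Magnus is living and takes 1/5.

Dagny 1/15; Hallvard 1/5; Ingeborg 1/5; Liv 1/15; Magnus 1/5; Ragna 1/5; Sindre 1/15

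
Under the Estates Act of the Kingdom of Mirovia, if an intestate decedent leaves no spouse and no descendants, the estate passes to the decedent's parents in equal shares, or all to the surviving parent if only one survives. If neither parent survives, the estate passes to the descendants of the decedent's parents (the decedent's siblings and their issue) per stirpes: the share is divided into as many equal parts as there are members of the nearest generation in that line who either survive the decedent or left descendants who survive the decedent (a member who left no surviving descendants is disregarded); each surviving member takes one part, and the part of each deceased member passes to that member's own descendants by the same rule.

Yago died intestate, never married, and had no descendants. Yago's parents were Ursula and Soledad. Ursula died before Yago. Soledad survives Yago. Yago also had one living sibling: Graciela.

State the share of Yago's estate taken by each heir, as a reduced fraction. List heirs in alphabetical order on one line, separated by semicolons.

Only one parent, Soledad, survives, so Soledad takes the entire estate. The siblings take nothing because a surviving parent has priority.

Soledad 1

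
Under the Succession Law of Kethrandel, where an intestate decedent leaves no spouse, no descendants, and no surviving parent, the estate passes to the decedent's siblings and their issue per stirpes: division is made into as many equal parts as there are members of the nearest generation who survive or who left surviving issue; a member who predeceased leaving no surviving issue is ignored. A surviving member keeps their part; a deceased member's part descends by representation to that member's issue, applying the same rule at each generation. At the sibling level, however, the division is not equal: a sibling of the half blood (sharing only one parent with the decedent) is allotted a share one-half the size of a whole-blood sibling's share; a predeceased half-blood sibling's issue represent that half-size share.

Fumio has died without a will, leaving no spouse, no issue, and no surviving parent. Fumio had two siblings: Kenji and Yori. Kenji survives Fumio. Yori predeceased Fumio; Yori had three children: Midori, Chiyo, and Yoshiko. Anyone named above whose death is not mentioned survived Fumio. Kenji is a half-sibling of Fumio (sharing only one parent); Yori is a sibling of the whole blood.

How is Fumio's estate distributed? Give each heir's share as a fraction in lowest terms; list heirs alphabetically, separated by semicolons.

Chiyo 2/9; Kenji 1/3; Midori 2/9; Yoshiko 2/9

No spouse, descendants, or parent survives, so the estate passes to Fumio's siblings per stirpes.
Half-blood siblings count for one-half the weight of whole-blood siblings at the initial division.
Dividing 1 in proportion to weights (total weight 3/2): Kenji (weight 1/2) → 1/3; Yori (weight 1) → 2/3.
Kenji is living and takes 1/3.
Yori predeceased; the 2/3 allotted to Yori's branch passes to Yori's issue by representation.
The 2/3 is divided into 3 equal shares of 2/9 among Midori, Chiyo, Yoshiko.
Midori is living and takes 2/9.
Chiyo is living and takes 2/9.
Yoshiko is living and takes 2/9.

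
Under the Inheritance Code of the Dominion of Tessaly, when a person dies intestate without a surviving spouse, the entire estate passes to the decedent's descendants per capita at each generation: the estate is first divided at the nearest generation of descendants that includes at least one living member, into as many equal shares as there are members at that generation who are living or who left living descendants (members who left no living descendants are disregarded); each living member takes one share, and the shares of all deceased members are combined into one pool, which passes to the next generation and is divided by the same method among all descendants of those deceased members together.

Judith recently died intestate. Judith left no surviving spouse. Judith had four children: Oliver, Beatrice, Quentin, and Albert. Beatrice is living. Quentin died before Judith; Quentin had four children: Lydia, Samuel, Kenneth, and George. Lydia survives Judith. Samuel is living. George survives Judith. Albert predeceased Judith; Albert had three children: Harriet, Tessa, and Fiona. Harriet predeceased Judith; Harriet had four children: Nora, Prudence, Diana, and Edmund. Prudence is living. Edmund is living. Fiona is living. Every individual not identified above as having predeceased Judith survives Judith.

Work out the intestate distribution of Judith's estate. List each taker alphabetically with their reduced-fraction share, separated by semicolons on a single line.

Beatrice 1/4; Diana 1/56; Edmund 1/56; Fiona 1/14; George 1/14; Kenneth 1/14; Lydia 1/14; Nora 1/56; Oliver 1/4; Prudence 1/56; Samuel 1/14; Tessa 1/14

There is no surviving spouse, so the entire estate passes to Judith's descendants per capita at each generation.
At generation 1 (Oliver, Beatrice, Quentin, Albert) there are 4 shares of (1)/4 = 1/4 each.
Living: Oliver and Beatrice — each takes 1/4.
Deceased: Quentin and Albert. Their combined 1/2 is pooled and carried to generation 2.
At generation 2 (Lydia, Samuel, Kenneth, George, Harriet, Tessa, Fiona) there are 7 shares of (1/2)/7 = 1/14 each.
Living: Lydia, Samuel, Kenneth, George, Tessa, and Fiona — each takes 1/14.
Deceased: Harriet. That 1/14 share is carried to generation 3.
At generation 3 (Nora, Prudence, Diana, Edmund) there are 4 shares of (1/14)/4 = 1/56 each.
Living: Nora, Prudence, Diana, and Edmund — each takes 1/56.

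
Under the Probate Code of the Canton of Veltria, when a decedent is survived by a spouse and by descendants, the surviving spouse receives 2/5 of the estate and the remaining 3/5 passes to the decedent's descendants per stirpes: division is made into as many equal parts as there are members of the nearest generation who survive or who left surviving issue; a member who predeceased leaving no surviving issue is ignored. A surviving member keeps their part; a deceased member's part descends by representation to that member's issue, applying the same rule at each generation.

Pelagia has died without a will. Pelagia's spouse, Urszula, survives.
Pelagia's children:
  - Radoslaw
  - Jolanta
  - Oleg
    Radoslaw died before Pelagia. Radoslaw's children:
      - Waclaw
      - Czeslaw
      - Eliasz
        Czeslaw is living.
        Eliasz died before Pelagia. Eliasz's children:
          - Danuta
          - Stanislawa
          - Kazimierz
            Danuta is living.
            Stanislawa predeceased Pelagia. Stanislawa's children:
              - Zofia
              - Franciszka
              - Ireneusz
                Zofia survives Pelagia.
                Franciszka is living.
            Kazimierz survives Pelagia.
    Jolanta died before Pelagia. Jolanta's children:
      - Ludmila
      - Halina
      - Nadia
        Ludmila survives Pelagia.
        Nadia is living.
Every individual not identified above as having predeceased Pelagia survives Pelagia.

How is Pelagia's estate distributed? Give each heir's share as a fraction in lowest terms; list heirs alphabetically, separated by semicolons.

Czeslaw 1/15; Danuta 1/45; Franciszka 1/135; Halina 1/15; Ireneusz 1/135; Kazimierz 1/45; Ludmila 1/15; Nadia 1/15; Oleg 1/5; Urszula 2/5; Waclaw 1/15; Zofia 1/135

Urszula, as surviving spouse, takes 2/5.
The remaining 3/5 passes to Pelagia's descendants per stirpes.
The 3/5 is divided into 3 equal shares of 1/5 among Radoslaw, Jolanta, Oleg.
Radoslaw predeceased; the 1/5 allotted to Radoslaw's branch passes to Radoslaw's issue by representation.
The 1/5 is divided into 3 equal shares of 1/15 among Waclaw, Czeslaw, Eliasz.
Waclaw is living and takes 1/15.
Czeslaw is living and takes 1/15.
Eliasz predeceased; the 1/15 allotted to Eliasz's branch passes to Eliasz's issue by representation.
The 1/15 is divided into 3 equal shares of 1/45 among Danuta, Stanislawa, Kazimierz.
Danuta is living and takes 1/45.
Stanislawa predeceased; the 1/45 allotted to Stanislawa's branch passes to Stanislawa's issue by representation.
The 1/45 is divided into 3 equal shares of 1/135 among Zofia, Franciszka, Ireneusz.
Zofia is living and takes 1/135.
Franciszka is living and takes 1/135.
Ireneusz is living and takes 1/135.
Kazimierz is living and takes 1/45.
Jolanta predeceased; the 1/5 allotted to Jolanta's branch passes to Jolanta's issue by representation.
The 1/5 is divided into 3 equal shares of 1/15 among Ludmila, Halina, Nadia.
Ludmila is living and takes 1/15.
Halina is living and takes 1/15.
Nadia is living and takes 1/15.
Oleg is living and takes 1/5.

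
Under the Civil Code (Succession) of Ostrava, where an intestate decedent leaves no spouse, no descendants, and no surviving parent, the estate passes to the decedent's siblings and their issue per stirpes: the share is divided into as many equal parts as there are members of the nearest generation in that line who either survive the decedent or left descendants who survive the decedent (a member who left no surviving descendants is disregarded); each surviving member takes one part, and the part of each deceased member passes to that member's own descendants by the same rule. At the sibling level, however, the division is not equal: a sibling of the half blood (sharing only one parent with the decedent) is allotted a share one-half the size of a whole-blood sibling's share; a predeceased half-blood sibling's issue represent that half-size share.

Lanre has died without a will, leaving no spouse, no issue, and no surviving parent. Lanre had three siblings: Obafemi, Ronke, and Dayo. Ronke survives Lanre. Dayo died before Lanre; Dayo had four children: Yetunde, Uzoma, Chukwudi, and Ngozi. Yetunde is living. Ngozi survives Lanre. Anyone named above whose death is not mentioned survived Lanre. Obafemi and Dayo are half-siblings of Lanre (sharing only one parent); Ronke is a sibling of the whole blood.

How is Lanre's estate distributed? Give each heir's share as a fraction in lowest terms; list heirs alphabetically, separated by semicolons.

No spouse, descendants, or parent survives, so the estate passes to Lanre's siblings per stirpes.
Half-blood siblings count for one-half the weight of whole-blood siblings at the initial division.
Dividing 1 in proportion to weights (total weight 2): Obafemi (weight 1/2) → 1/4; Ronke (weight 1) → 1/2; Dayo (weight 1/2) → 1/4.
Obafemi is living and takes 1/4.
Ronke is living and takes 1/2.
Dayo predeceased; the 1/4 allotted to Dayo's branch passes to Dayo's issue by representation.
The 1/4 is divided into 4 equal shares of 1/16 among Yetunde, Uzoma, Chukwudi, Ngozi.
Yetunde is living and takes 1/16.
Uzoma is living and takes 1/16.
Chukwudi is living and takes 1/16.
Ngozi is living and takes 1/16.

Chukwudi 1/16; Ngozi 1/16; Obafemi 1/4; Ronke 1/2; Uzoma 1/16; Yetunde 1/16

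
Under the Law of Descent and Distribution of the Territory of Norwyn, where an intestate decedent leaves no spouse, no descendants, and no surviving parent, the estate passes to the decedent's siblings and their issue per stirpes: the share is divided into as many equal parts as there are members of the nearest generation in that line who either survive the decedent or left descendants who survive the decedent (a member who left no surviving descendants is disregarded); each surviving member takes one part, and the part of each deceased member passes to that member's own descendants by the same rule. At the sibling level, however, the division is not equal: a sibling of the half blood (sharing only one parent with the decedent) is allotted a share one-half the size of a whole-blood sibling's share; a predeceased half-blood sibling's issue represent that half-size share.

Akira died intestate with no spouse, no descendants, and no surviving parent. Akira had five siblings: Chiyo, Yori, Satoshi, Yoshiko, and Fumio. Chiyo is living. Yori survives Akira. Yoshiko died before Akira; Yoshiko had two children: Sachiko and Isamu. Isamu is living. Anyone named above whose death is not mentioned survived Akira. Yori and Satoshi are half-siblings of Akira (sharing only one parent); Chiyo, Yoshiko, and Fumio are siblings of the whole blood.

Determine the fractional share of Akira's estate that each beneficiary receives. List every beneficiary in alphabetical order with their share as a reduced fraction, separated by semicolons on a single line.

No spouse, descendants, or parent survives, so the estate passes to Akira's siblings per stirpes.
Half-blood siblings count for one-half the weight of whole-blood siblings at the initial division.
Dividing 1 in proportion to weights (total weight 4): Chiyo (weight 1) → 1/4; Yori (weight 1/2) → 1/8; Satoshi (weight 1/2) → 1/8; Yoshiko (weight 1) → 1/4; Fumio (weight 1) → 1/4.
Chiyo is living and takes 1/4.
Yori is living and takes 1/8.
Satoshi is living and takes 1/8.
Yoshiko predeceased; the 1/4 allotted to Yoshiko's branch passes to Yoshiko's issue by representation.
The 1/4 is divided into 2 equal shares of 1/8 among Sachiko, Isamu.
Sachiko is living and takes 1/8.
Isamu is living and takes 1/8.
Fumio is living and takes 1/4.

Chiyo 1/4; Fumio 1/4; Isamu 1/8; Sachiko 1/8; Satoshi 1/8; Yori 1/8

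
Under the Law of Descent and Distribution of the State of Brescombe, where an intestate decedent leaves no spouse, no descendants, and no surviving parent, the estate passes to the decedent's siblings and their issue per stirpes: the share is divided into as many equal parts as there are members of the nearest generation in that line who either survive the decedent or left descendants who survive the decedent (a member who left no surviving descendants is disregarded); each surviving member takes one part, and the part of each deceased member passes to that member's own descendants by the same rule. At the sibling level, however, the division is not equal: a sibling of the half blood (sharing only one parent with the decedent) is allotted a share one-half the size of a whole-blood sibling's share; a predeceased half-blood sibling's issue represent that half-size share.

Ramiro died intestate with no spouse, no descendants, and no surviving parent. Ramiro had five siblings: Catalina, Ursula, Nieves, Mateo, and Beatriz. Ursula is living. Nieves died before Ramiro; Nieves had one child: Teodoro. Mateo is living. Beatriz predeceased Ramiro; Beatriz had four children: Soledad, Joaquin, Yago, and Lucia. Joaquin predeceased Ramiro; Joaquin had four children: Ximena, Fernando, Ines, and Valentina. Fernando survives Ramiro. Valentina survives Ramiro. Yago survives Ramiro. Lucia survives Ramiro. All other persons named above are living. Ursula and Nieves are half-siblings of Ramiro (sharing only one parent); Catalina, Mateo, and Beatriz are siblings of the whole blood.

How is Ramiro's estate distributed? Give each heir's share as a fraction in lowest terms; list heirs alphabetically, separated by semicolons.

No spouse, descendants, or parent survives, so the estate passes to Ramiro's siblings per stirpes.
Half-blood siblings count for one-half the weight of whole-blood siblings at the initial division.
Dividing 1 in proportion to weights (total weight 4): Catalina (weight 1) → 1/4; Ursula (weight 1/2) → 1/8; Nieves (weight 1/2) → 1/8; Mateo (weight 1) → 1/4; Beatriz (weight 1) → 1/4.
Catalina is living and takes 1/4.
Ursula is living and takes 1/8.
Nieves predeceased; the 1/8 allotted to Nieves's branch passes to Nieves's issue by representation.
Teodoro is the sole taker at this level and receives the full 1/8.
Mateo is living and takes 1/4.
Beatriz predeceased; the 1/4 allotted to Beatriz's branch passes to Beatriz's issue by representation.
The 1/4 is divided into 4 equal shares of 1/16 among Soledad, Joaquin, Yago, Lucia.
Soledad is living and takes 1/16.
Joaquin predeceased; the 1/16 allotted to Joaquin's branch passes to Joaquin's issue by representation.
The 1/16 is divided into 4 equal shares of 1/64 among Ximena, Fernando, Ines, Valentina.
Ximena is living and takes 1/64.
Fernando is living and takes 1/64.
Ines is living and takes 1/64.
Valentina is living and takes 1/64.
Yago is living and takes 1/16.
Lucia is living and takes 1/16.

Catalina 1/4; Fernando 1/64; Ines 1/64; Lucia 1/16; Mateo 1/4; Soledad 1/16; Teodoro 1/8; Ursula 1/8; Valentina 1/64; Ximena 1/64; Yago 1/16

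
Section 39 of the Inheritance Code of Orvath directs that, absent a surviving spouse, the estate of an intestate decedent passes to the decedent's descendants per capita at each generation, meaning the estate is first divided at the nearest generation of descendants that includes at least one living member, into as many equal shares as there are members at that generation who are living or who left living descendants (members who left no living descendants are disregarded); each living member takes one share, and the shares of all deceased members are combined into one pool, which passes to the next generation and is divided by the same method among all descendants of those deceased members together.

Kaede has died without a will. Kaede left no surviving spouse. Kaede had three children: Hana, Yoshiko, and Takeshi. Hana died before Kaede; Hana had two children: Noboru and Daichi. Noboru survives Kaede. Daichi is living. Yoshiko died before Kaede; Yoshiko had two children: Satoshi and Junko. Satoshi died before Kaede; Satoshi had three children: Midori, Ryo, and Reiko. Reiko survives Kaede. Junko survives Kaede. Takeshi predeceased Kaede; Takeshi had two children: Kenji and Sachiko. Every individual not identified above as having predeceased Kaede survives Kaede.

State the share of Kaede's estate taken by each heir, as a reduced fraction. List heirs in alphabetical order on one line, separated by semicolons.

Daichi 1/6; Junko 1/6; Kenji 1/6; Midori 1/18; Noboru 1/6; Reiko 1/18; Ryo 1/18; Sachiko 1/6

There is no surviving spouse, so the entire estate passes to Kaede's descendants per capita at each generation.
No one at generation 1 (Hana, Yoshiko, Takeshi) is living; moving to the next generation.
At generation 2 (Noboru, Daichi, Satoshi, Junko, Kenji, Sachiko) there are 6 shares of (1)/6 = 1/6 each.
Living: Noboru, Daichi, Junko, Kenji, and Sachiko — each takes 1/6.
Deceased: Satoshi. That 1/6 share is carried to generation 3.
At generation 3 (Midori, Ryo, Reiko) there are 3 shares of (1/6)/3 = 1/18 each.
Living: Midori, Ryo, and Reiko — each takes 1/18.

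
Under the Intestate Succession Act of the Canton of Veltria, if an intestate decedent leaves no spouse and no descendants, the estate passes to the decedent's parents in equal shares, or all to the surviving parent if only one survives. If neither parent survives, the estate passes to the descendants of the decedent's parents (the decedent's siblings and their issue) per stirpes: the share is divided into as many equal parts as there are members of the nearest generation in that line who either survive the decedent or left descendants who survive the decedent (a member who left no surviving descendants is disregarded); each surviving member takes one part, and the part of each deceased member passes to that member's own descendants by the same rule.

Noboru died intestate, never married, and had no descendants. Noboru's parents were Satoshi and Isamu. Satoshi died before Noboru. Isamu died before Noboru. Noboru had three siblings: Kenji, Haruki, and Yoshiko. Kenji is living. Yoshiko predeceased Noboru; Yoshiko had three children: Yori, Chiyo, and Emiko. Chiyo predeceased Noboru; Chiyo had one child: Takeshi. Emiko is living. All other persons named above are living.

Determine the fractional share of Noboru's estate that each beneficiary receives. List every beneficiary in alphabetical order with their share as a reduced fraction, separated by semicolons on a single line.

Emiko 1/9; Haruki 1/3; Kenji 1/3; Takeshi 1/9; Yori 1/9

Neither parent survives and there are no descendants, so the estate passes to Noboru's siblings and their issue per stirpes.
The estate is divided into 3 equal shares of 1/3 among Kenji, Haruki, Yoshiko.
Kenji is living and takes 1/3.
Haruki is living and takes 1/3.
Yoshiko predeceased; the 1/3 allotted to Yoshiko's branch passes to Yoshiko's issue by representation.
The 1/3 is divided into 3 equal shares of 1/9 among Yori, Chiyo, Emiko.
Yori is living and takes 1/9.
Chiyo predeceased; the 1/9 allotted to Chiyo's branch passes to Chiyo's issue by representation.
Takeshi is the sole taker at this level and receives the full 1/9.
Emiko is living and takes 1/9.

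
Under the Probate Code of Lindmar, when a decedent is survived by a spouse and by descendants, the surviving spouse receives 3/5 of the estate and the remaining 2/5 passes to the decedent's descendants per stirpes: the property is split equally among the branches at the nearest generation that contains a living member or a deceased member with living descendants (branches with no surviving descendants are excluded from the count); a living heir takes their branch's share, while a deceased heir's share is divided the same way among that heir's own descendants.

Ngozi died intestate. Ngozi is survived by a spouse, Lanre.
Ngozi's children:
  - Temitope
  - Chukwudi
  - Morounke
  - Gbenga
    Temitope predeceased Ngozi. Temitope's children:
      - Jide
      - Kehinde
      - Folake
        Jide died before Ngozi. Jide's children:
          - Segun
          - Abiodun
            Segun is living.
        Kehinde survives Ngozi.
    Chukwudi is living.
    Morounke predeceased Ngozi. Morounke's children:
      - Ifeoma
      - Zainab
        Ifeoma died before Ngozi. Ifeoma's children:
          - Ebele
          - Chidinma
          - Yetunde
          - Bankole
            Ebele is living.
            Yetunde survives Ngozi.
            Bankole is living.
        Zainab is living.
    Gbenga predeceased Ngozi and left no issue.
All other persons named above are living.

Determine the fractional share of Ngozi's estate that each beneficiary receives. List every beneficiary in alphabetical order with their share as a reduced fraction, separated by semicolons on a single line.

Abiodun 1/45; Bankole 1/60; Chidinma 1/60; Chukwudi 2/15; Ebele 1/60; Folake 2/45; Kehinde 2/45; Lanre 3/5; Segun 1/45; Yetunde 1/60; Zainab 1/15

Lanre, as surviving spouse, takes 3/5.
The remaining 2/5 passes to Ngozi's descendants per stirpes.
Gbenga left no surviving issue, so that branch lapses and is disregarded.
The 2/5 is divided into 3 equal shares of 2/15 among Temitope, Chukwudi, Morounke.
Temitope predeceased; the 2/15 allotted to Temitope's branch passes to Temitope's issue by representation.
The 2/15 is divided into 3 equal shares of 2/45 among Jide, Kehinde, Folake.
Jide predeceased; the 2/45 allotted to Jide's branch passes to Jide's issue by representation.
The 2/45 is divided into 2 equal shares of 1/45 among Segun, Abiodun.
Segun is living and takes 1/45.
Abiodun is living and takes 1/45.
Kehinde is living and takes 2/45.
Folake is living and takes 2/45.
Chukwudi is living and takes 2/15.
Morounke predeceased; the 2/15 allotted to Morounke's branch passes to Morounke's issue by representation.
The 2/15 is divided into 2 equal shares of 1/15 among Ifeoma, Zainab.
Ifeoma predeceased; the 1/15 allotted to Ifeoma's branch passes to Ifeoma's issue by representation.
The 1/15 is divided into 4 equal shares of 1/60 among Ebele, Chidinma, Yetunde, Bankole.
Ebele is living and takes 1/60.
Chidinma is living and takes 1/60.
Yetunde is living and takes 1/60.
Bankole is living and takes 1/60.
Zainab is living and takes 1/15.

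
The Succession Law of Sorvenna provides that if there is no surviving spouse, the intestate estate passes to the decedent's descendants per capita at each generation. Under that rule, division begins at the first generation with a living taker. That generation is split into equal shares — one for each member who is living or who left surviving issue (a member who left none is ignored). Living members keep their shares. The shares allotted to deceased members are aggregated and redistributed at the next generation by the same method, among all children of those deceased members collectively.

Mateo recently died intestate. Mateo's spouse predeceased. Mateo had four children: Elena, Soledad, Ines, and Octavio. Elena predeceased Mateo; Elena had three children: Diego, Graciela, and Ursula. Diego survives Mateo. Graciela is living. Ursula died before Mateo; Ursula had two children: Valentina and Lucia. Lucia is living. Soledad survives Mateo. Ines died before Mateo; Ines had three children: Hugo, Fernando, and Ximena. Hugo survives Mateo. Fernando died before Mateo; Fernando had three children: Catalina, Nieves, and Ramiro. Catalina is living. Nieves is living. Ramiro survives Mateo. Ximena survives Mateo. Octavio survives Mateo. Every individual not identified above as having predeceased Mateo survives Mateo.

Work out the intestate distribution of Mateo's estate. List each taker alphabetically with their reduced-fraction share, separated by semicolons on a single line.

Catalina 1/30; Diego 1/12; Graciela 1/12; Hugo 1/12; Lucia 1/30; Nieves 1/30; Octavio 1/4; Ramiro 1/30; Soledad 1/4; Valentina 1/30; Ximena 1/12

There is no surviving spouse, so the entire estate passes to Mateo's descendants per capita at each generation.
At generation 1 (Elena, Soledad, Ines, Octavio) there are 4 shares of (1)/4 = 1/4 each.
Living: Soledad and Octavio — each takes 1/4.
Deceased: Elena and Ines. Their combined 1/2 is pooled and carried to generation 2.
At generation 2 (Diego, Graciela, Ursula, Hugo, Fernando, Ximena) there are 6 shares of (1/2)/6 = 1/12 each.
Living: Diego, Graciela, Hugo, and Ximena — each takes 1/12.
Deceased: Ursula and Fernando. Their combined 1/6 is pooled and carried to generation 3.
At generation 3 (Valentina, Lucia, Catalina, Nieves, Ramiro) there are 5 shares of (1/6)/5 = 1/30 each.
Living: Valentina, Lucia, Catalina, Nieves, and Ramiro — each takes 1/30.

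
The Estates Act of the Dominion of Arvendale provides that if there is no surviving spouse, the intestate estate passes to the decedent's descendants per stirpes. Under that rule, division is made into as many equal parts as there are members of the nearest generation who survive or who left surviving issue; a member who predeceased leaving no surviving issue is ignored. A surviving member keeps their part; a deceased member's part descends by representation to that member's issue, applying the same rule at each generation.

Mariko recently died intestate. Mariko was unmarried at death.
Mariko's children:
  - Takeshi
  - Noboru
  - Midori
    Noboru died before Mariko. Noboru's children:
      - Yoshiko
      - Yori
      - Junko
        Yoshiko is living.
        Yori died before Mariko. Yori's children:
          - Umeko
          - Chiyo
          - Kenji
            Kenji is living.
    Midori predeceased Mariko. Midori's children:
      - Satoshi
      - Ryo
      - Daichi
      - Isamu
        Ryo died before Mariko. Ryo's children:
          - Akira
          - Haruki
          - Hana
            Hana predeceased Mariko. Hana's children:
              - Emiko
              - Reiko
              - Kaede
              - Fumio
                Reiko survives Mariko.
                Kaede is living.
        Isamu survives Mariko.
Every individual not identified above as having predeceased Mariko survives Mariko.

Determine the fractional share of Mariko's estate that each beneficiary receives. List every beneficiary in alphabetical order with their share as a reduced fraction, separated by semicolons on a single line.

There is no surviving spouse, so the entire estate passes to Mariko's descendants per stirpes.
The estate is divided into 3 equal shares of 1/3 among Takeshi, Noboru, Midori.
Takeshi is living and takes 1/3.
Noboru predeceased; the 1/3 allotted to Noboru's branch passes to Noboru's issue by representation.
The 1/3 is divided into 3 equal shares of 1/9 among Yoshiko, Yori, Junko.
Yoshiko is living and takes 1/9.
Yori predeceased; the 1/9 allotted to Yori's branch passes to Yori's issue by representation.
The 1/9 is divided into 3 equal shares of 1/27 among Umeko, Chiyo, Kenji.
Umeko is living and takes 1/27.
Chiyo is living and takes 1/27.
Kenji is living and takes 1/27.
Junko is living and takes 1/9.
Midori predeceased; the 1/3 allotted to Midori's branch passes to Midori's issue by representation.
The 1/3 is divided into 4 equal shares of 1/12 among Satoshi, Ryo, Daichi, Isamu.
Satoshi is living and takes 1/12.
Ryo predeceased; the 1/12 allotted to Ryo's branch passes to Ryo's issue by representation.
The 1/12 is divided into 3 equal shares of 1/36 among Akira, Haruki, Hana.
Akira is living and takes 1/36.
Haruki is living and takes 1/36.
Hana predeceased; the 1/36 allotted to Hana's branch passes to Hana's issue by representation.
The 1/36 is divided into 4 equal shares of 1/144 among Emiko, Reiko, Kaede, Fumio.
Emiko is living and takes 1/144.
Reiko is living and takes 1/144.
Kaede is living and takes 1/144.
Fumio is living and takes 1/144.
Daichi is living and takes 1/12.
Isamu is living and takes 1/12.

Akira 1/36; Chiyo 1/27; Daichi 1/12; Emiko 1/144; Fumio 1/144; Haruki 1/36; Isamu 1/12; Junko 1/9; Kaede 1/144; Kenji 1/27; Reiko 1/144; Satoshi 1/12; Takeshi 1/3; Umeko 1/27; Yoshiko 1/9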